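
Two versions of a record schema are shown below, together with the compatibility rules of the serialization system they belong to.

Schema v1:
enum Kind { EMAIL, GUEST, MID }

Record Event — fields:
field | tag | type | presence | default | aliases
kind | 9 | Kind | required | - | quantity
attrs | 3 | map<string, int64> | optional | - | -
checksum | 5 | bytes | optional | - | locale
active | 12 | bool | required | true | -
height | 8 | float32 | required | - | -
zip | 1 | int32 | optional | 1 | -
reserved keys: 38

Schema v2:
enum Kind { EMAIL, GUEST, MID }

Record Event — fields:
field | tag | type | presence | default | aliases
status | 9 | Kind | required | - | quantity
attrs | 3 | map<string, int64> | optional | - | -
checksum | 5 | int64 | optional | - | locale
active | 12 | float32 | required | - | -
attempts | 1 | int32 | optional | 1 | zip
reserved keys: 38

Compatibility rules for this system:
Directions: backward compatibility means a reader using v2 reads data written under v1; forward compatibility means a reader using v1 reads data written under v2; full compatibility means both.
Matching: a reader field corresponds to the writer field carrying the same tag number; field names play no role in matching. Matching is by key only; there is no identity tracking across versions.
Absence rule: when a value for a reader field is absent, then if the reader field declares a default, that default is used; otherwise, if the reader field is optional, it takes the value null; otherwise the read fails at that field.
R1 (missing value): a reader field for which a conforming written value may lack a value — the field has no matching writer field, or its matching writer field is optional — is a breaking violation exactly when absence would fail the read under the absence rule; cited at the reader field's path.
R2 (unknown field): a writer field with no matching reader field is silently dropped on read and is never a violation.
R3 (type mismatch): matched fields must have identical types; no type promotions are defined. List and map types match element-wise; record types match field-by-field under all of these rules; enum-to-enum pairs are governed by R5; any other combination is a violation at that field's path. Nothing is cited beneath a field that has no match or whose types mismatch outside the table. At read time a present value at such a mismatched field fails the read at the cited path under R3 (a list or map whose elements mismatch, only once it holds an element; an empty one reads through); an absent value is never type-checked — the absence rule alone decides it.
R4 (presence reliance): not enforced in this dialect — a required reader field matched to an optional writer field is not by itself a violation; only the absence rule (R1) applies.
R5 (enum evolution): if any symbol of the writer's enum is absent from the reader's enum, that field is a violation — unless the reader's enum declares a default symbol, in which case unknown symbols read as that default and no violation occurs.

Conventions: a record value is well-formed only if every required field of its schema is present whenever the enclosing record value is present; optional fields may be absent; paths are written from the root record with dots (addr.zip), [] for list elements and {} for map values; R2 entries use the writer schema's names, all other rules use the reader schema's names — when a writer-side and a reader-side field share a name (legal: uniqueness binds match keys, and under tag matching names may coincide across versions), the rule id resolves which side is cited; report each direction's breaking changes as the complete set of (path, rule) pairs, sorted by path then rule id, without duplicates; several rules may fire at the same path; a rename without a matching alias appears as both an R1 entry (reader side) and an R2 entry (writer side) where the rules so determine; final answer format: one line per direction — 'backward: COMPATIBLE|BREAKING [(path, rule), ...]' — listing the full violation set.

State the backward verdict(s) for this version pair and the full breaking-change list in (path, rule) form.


backward: BREAKING [(active, R3), (checksum, R3)]

each type pair in Event: writer, then reader
backward for Event (reader v2, writer v1):
  writer required, Kind -> Kind: reader status maps from writer kind
  writer optional, map<string, int64> -> map<string, int64>: reader attrs maps from writer attrs
  writer optional, bytes -> int64: reader checksum maps from writer checksum
  writer required, bool -> float32: reader active maps from writer active
  writer optional, int32 -> int32: reader attempts maps from writer zip
  leftover writer field: height
  rule R3 violated at active
  rule R3 violated at checksum
  => 2 violation(s): backward is BREAKING for Event
checking off the Event differences that do not matter here:
  renamed field zip to attempts in record Event (alias zip declared on the renamed field) -> fires no rule on Event, leaving the asked answer as it is
  removed field height from record Event -> its effect on Event is confined to the forward direction, not asked
  renamed field kind to status in record Event -> fires no rule on Event, leaving the asked answer as it is


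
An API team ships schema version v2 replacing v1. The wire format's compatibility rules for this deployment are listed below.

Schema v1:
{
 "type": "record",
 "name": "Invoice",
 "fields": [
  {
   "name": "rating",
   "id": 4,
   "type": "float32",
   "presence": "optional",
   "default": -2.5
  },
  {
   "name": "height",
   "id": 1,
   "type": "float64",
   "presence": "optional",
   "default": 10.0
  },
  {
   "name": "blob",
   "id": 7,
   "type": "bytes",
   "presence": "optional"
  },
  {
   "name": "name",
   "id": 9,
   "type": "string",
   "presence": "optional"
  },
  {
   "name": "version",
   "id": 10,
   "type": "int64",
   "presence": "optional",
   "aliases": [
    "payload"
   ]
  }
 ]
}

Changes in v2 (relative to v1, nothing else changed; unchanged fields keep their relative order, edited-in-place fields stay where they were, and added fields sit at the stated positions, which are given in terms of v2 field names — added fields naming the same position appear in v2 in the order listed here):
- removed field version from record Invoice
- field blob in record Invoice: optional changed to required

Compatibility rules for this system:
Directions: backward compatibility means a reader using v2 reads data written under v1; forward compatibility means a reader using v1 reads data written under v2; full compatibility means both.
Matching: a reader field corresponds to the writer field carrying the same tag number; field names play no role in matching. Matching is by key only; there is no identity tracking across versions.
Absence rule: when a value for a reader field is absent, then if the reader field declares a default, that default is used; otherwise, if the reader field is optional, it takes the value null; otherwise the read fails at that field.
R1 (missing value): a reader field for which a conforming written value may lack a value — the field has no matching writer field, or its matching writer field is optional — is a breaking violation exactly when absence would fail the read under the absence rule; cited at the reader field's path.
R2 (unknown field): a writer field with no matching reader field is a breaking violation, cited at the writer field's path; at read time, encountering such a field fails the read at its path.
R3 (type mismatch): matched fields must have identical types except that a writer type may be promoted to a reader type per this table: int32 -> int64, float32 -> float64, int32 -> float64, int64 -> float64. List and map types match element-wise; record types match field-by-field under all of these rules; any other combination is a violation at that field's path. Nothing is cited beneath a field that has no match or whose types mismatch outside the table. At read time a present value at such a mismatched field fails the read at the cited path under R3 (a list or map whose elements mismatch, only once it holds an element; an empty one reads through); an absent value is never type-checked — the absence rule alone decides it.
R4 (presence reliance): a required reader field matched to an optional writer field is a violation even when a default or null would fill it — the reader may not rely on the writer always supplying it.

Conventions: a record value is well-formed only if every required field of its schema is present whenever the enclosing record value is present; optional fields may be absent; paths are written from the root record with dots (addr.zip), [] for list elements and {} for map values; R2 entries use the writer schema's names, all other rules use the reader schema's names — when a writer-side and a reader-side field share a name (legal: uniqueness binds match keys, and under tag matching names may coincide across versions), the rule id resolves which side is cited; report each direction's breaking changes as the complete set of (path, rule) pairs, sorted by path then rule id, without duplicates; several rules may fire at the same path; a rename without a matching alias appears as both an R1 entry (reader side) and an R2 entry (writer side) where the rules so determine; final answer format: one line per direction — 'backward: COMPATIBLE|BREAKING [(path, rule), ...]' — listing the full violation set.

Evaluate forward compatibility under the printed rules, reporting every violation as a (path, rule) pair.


each type pair in Invoice: writer, then reader
forward for Invoice (reader v1, writer v2):
  rating <- rating (float32 -> float32, writer optional)
  height <- height (float64 -> float64, writer optional)
  blob <- blob (bytes -> bytes, writer required)
  name <- name (string -> string, writer optional)
  no writer field matches reader version
  nothing fires on Invoice: forward is COMPATIBLE
checking off the Invoice differences that do not matter here:
  removed field version from record Invoice -> fires only in the backward direction of Invoice, which is not asked here
  field blob in record Invoice: optional changed to required -> fires only in the backward direction of Invoice, which is not asked here

forward: COMPATIBLE []


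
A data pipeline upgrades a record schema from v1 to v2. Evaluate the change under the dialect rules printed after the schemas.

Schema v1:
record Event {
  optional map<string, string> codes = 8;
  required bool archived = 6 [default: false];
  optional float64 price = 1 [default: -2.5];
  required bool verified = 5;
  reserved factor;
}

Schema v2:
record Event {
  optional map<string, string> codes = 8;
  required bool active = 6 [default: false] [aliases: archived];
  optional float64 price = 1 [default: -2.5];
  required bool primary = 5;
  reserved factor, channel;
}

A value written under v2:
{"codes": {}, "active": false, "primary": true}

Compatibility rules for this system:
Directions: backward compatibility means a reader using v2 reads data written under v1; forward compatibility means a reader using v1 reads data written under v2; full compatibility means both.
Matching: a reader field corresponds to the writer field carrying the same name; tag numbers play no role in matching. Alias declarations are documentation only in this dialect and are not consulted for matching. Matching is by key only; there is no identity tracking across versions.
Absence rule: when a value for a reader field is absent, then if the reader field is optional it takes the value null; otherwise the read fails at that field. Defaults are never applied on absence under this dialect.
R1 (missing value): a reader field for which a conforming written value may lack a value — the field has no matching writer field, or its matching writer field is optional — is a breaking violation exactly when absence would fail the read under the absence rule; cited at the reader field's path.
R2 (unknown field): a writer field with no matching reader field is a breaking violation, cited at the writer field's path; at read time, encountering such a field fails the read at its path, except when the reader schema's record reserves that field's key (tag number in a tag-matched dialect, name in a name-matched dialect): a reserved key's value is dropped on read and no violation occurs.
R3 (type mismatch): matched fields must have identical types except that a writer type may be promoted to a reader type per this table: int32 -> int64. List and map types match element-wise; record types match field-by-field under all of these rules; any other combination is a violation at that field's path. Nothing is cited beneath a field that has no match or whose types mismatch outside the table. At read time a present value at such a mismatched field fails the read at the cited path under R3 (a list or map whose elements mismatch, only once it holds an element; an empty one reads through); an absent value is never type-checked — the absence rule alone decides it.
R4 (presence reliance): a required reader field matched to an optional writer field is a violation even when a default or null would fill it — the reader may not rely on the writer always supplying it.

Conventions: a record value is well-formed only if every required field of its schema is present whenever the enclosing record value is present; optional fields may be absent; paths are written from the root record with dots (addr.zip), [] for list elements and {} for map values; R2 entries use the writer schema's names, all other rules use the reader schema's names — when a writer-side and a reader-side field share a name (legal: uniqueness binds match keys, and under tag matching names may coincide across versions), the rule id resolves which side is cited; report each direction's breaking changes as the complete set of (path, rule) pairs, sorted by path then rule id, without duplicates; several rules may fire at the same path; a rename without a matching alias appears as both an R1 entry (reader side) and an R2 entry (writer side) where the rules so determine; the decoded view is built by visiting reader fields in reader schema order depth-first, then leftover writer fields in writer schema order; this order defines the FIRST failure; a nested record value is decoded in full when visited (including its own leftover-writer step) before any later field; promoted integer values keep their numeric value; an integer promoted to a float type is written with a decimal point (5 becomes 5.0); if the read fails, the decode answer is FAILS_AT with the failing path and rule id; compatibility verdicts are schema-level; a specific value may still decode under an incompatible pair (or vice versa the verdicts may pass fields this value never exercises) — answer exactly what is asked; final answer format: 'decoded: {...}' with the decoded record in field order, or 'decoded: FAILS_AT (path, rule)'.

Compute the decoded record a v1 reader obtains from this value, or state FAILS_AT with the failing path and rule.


decoded: FAILS_AT (archived, R1)

arrows below run writer -> reader for Event
decode (reader v1):
  codes := {}
  read fails at archived under R1 (no fill)
  => FAILS_AT (archived, R1)
checking off the Event differences that do not matter here:
  renamed field verified to primary in record Event -> a verdict-level change on Event — the shown value reads the same


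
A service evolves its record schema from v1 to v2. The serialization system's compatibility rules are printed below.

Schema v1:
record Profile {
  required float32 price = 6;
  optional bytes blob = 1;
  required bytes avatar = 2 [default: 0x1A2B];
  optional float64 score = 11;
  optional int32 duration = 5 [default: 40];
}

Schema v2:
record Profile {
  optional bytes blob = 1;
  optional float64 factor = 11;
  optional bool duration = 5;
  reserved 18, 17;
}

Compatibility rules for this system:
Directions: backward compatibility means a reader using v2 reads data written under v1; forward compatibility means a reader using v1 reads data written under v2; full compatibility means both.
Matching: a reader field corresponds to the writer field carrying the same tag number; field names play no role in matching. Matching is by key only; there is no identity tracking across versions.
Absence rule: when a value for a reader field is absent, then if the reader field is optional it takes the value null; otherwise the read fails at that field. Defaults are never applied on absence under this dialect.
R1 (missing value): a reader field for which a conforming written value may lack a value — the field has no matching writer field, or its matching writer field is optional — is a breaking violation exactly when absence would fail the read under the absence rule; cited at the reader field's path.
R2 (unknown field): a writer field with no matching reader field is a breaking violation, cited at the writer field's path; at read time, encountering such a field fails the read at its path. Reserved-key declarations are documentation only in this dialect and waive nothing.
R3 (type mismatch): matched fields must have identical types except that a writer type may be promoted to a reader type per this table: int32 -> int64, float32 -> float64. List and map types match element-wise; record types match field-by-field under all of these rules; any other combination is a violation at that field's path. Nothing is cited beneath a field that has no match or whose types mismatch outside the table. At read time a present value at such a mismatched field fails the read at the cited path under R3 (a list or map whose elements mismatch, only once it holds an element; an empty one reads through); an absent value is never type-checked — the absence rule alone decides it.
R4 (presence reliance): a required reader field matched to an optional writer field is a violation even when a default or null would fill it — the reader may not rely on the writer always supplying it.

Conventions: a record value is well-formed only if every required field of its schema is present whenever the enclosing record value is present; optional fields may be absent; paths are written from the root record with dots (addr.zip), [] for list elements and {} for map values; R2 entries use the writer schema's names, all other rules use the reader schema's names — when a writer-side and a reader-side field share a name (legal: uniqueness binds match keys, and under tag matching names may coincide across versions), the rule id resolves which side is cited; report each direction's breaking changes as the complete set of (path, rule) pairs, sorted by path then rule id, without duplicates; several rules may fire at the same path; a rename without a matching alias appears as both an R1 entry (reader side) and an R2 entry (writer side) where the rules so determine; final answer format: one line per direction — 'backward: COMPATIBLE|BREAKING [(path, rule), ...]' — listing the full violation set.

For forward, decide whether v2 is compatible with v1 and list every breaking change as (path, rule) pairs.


each type pair in Profile: writer, then reader
forward analysis of Profile with v1 as reader and v2 as writer:
  no writer field matches reader price
  bytes -> bytes, writer optional: blob aligns to blob
  no writer field matches reader avatar
  float64 -> float64, writer optional: score aligns to factor
  bool -> int32, writer optional: duration aligns to duration
  rule R1 violated at avatar
  rule R3 violated at duration
  rule R1 violated at price
  => 3 violation(s): forward is BREAKING for Profile
remaining Profile differences; none change what is asked:
  renamed field score to factor in record Profile -> no rule fires on it in Profile's dialect; the asked verdict holds

forward: BREAKING [(avatar, R1), (duration, R3), (price, R1)]


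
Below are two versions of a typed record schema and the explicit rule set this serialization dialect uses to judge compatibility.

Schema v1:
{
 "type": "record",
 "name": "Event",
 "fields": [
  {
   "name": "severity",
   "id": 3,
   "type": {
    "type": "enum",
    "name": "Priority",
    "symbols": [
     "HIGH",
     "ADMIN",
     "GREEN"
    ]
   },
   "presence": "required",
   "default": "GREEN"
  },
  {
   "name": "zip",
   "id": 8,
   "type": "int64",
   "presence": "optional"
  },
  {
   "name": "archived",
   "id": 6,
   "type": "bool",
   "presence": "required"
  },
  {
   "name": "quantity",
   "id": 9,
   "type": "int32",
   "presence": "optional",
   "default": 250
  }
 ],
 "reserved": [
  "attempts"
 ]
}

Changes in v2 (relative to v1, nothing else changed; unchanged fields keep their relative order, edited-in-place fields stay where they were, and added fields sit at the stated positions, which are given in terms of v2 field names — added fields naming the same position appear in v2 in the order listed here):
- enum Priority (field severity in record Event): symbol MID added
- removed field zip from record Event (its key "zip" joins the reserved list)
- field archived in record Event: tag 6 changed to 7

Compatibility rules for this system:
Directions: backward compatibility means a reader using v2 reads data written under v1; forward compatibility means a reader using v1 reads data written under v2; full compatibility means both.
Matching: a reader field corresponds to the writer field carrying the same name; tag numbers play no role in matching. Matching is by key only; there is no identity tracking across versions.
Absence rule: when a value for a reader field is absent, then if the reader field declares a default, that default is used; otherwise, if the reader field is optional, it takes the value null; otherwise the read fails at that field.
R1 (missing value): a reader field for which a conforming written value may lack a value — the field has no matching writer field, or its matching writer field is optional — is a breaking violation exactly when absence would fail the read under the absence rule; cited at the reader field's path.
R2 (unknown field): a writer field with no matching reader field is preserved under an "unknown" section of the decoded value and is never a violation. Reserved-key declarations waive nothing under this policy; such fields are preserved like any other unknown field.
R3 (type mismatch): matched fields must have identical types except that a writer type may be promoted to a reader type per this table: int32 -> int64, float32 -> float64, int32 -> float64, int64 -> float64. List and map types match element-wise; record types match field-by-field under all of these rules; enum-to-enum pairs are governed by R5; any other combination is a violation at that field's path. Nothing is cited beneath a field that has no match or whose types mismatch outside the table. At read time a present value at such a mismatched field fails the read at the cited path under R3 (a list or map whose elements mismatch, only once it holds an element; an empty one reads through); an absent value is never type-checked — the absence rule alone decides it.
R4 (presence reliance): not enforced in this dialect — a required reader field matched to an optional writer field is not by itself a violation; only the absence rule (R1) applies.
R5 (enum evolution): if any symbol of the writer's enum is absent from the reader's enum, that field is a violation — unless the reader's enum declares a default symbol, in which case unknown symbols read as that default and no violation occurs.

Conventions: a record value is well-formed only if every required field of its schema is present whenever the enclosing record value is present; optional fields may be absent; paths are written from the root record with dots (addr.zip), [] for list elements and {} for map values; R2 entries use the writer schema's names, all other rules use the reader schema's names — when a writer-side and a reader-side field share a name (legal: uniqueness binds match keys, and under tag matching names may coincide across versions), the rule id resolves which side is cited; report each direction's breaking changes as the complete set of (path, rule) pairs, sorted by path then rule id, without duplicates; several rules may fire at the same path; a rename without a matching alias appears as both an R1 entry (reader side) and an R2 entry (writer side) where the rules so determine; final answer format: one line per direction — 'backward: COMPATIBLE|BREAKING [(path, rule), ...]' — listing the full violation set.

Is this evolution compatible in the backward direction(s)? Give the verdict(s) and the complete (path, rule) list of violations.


backward: COMPATIBLE []

in Event below, arrows point writer -> reader
backward pass over Event, reader schema v2, writer schema v1:
  severity: Priority -> Priority, writer required; from severity
  archived: bool -> bool, writer required; from archived
  quantity: int32 -> int32, writer optional; from quantity
  zip (writer side), unknown to reader
  => backward: COMPATIBLE
ruling out the remaining Event differences:
  enum Priority (field severity in record Event): symbol MID added -> affects forward compatibility only, which is not asked
  removed field zip from record Event (its key "zip" joins the reserved list) -> triggers nothing under Event's printed rules — same verdict
  field archived in record Event: tag 6 changed to 7 -> triggers nothing under Event's printed rules — same verdict


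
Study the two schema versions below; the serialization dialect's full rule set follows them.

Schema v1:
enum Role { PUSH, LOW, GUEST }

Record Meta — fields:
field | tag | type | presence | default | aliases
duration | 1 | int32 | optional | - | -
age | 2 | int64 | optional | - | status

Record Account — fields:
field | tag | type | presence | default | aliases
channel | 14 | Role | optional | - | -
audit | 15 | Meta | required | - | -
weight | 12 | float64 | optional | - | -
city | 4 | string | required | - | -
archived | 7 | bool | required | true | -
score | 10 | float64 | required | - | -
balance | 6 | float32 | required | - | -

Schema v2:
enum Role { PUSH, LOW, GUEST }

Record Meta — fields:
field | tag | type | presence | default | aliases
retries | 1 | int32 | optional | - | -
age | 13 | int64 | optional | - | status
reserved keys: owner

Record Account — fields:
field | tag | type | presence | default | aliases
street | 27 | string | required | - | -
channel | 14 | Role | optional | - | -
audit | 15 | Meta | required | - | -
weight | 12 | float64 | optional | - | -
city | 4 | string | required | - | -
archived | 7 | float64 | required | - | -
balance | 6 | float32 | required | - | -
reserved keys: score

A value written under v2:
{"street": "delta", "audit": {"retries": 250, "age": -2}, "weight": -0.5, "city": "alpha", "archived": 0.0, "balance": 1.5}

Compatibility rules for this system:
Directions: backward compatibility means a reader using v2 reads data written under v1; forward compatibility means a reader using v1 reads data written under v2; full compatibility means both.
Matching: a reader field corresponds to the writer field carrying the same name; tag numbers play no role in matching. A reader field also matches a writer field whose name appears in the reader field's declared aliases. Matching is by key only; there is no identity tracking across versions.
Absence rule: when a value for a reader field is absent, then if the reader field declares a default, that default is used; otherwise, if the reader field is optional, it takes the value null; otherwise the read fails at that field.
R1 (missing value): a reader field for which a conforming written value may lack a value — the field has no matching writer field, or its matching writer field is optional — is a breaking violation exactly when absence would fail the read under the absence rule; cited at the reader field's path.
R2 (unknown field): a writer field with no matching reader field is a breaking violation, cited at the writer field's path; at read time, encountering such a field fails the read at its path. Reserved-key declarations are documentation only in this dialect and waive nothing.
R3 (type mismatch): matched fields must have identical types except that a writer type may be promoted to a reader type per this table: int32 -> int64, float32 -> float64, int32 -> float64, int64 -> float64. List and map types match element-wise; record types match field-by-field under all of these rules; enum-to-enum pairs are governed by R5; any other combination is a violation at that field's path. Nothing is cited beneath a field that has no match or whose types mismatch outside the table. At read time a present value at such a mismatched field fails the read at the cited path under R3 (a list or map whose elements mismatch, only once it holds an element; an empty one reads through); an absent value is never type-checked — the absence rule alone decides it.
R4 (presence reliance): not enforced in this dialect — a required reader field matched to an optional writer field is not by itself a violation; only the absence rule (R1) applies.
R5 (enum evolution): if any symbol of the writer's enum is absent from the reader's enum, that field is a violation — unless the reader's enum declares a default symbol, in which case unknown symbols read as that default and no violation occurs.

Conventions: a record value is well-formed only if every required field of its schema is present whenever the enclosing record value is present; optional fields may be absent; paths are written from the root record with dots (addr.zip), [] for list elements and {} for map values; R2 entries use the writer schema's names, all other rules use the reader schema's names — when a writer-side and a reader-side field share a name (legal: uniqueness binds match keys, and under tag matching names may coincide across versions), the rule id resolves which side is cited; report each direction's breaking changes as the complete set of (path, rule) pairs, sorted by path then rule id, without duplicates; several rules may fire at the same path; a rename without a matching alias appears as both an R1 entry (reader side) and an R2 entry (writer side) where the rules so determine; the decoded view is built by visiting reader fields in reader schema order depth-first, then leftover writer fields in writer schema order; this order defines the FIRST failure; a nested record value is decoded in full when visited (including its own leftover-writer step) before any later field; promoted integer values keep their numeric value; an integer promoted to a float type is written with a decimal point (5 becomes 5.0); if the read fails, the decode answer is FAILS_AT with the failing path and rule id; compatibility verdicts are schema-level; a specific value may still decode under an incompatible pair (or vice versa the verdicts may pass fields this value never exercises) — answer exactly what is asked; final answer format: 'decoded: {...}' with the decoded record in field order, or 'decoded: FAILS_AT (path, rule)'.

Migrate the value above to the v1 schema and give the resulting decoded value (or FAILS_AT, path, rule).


arrows below run writer -> reader for Account
decode walk for Account under reader schema v1:
  channel := null (absent, optional -> null)
  audit.duration := null (absent, optional -> null)
  audit.age := -2
  read fails at audit.retries under R2 (unknown field)
  => FAILS_AT (audit.retries, R2)
the other Account changes do not affect what is asked:
  added field street to record Account: required string, tag 27 (in v2 it sits immediately before channel) -> schema-level compatibility only; this Account value's decode is unchanged
  field age in record Meta: tag 2 changed to 13 -> triggers nothing under the printed rules; the Account answer is the same either way
  field archived in record Account: type bool changed to float64 (its default is dropped) -> schema-level compatibility only; this Account value's decode is unchanged
  removed field score from record Account (its key "score" joins the reserved list) -> schema-level compatibility only; this Account value's decode is unchanged

decoded: FAILS_AT (audit.retries, R2)


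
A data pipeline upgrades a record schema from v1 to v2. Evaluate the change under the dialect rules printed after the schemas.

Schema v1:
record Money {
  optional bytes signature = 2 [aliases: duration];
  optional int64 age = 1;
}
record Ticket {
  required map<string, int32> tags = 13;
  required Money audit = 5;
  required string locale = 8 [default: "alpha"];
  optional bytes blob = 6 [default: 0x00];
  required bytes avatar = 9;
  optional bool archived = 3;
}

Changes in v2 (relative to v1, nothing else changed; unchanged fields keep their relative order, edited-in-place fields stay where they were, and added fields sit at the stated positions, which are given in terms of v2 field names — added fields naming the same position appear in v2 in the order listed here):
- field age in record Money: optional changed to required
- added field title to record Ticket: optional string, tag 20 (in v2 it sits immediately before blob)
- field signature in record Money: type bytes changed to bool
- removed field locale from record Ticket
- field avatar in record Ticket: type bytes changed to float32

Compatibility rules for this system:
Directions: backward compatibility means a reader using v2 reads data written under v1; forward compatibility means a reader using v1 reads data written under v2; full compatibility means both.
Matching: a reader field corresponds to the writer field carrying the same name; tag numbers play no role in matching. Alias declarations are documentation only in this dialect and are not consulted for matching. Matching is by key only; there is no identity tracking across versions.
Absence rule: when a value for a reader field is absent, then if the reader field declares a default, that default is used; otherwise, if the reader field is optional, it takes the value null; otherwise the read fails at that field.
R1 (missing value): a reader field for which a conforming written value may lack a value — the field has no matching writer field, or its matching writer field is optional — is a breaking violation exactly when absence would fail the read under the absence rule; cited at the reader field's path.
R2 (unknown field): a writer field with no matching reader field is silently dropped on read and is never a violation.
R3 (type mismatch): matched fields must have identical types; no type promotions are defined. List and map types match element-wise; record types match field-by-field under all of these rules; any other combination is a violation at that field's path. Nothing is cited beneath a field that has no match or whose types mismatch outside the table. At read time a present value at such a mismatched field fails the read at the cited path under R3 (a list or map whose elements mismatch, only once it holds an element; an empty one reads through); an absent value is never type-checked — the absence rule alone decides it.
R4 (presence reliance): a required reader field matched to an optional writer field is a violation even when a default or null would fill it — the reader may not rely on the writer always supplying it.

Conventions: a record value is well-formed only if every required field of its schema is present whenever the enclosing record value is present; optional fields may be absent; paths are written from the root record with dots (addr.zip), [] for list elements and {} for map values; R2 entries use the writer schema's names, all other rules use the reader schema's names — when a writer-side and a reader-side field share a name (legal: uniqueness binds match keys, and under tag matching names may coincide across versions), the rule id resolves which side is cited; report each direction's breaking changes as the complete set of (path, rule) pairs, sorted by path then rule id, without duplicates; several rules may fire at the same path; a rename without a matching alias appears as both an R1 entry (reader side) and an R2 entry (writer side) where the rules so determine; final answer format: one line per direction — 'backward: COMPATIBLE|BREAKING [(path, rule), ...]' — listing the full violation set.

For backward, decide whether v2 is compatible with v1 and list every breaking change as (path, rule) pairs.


backward: BREAKING [(audit.age, R1), (audit.age, R4), (audit.signature, R3), (avatar, R3)]

the writer's type comes first in each Ticket pair
backward analysis of Ticket with v2 as reader and v1 as writer:
  writer required, map<string, int32> -> map<string, int32>: reader tags maps from writer tags
  writer required, Money -> Money: reader audit maps from writer audit
  title: no writer-side match
  writer optional, bytes -> bytes: reader blob maps from writer blob
  writer required, bytes -> float32: reader avatar maps from writer avatar
  writer optional, bool -> bool: reader archived maps from writer archived
  locale (writer side), unknown to reader
  writer optional, bytes -> bool: reader audit.signature maps from writer audit.signature
  writer optional, int64 -> int64: reader audit.age maps from writer audit.age
  violation R1 at audit.age
  violation R4 at audit.age
  violation R3 at audit.signature
  violation R3 at avatar
  => 4 violation(s): backward is BREAKING for Ticket
the rest of the Ticket diff is inert for this question:
  added field title to record Ticket: optional string, tag 20 (in v2 it sits immediately before blob) -> triggers nothing under Ticket's printed rules — same verdict
  removed field locale from record Ticket -> triggers nothing under Ticket's printed rules — same verdict


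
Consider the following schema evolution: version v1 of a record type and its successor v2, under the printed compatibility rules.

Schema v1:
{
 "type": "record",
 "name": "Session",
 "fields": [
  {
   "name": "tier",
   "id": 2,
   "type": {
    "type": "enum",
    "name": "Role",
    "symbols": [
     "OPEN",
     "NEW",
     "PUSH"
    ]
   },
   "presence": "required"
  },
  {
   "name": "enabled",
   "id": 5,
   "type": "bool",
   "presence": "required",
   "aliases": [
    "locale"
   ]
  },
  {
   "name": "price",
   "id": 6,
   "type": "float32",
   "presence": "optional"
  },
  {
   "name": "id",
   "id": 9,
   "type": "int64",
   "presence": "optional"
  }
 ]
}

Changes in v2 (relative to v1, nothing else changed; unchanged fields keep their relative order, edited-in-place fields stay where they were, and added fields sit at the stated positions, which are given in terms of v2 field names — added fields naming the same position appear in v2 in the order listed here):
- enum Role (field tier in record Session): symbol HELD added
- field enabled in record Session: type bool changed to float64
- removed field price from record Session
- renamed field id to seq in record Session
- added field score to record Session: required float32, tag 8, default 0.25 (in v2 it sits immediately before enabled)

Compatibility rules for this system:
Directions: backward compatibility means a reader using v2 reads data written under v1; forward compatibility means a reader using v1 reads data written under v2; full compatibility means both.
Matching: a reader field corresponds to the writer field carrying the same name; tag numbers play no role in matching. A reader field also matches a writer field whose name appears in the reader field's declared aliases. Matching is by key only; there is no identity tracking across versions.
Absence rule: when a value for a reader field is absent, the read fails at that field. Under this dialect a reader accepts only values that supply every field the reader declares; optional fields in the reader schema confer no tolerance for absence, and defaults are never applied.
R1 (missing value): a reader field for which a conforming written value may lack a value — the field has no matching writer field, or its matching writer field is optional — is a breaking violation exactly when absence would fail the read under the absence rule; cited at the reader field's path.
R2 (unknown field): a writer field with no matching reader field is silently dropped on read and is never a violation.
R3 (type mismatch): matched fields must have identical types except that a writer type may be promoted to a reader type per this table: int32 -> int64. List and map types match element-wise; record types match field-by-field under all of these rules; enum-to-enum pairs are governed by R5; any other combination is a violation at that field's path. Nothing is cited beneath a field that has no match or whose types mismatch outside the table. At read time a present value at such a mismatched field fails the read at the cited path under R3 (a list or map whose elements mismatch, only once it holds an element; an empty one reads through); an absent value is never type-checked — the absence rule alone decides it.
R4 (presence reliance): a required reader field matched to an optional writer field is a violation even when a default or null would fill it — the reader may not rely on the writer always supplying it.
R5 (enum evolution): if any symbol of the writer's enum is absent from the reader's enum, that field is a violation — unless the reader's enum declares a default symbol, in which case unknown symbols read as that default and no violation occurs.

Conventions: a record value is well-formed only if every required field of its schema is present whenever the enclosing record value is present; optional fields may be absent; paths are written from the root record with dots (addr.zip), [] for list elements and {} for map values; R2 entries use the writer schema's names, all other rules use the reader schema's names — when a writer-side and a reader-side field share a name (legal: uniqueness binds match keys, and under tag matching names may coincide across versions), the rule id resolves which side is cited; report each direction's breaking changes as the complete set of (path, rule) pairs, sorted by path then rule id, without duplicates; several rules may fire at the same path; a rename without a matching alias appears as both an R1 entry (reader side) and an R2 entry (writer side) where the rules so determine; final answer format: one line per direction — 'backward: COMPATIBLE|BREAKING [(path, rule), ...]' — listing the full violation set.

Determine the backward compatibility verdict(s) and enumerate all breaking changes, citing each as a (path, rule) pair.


in Session below, arrows point writer -> reader
checking backward for Session: reader v2 against writer v1:
  tier: paired with writer tier (Role -> Role; writer required)
  score: no writer match
  enabled: paired with writer enabled (bool -> float64; writer required)
  seq: no writer match
  writer price: unknown to reader
  writer id: unknown to reader
  rule R3 violated at enabled
  rule R1 violated at score
  rule R1 violated at seq
  => backward verdict for Session: BREAKING, 3 violation(s)
remaining Session differences; none change what is asked:
  enum Role (field tier in record Session): symbol HELD added -> matters only for Session's forward compatibility — outside the asked direction

backward: BREAKING [(enabled, R3), (score, R1), (seq, R1)]
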